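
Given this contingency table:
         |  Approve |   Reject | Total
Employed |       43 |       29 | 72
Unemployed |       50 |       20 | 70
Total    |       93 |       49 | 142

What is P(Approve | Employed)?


P(Approve | Employed) = 43/(43+29) = 43/72

P(Approve|Employed) = 43/72 ≈ 59.72%


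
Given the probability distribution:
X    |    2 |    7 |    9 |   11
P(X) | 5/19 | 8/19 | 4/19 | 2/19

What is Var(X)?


E[X] = 124/19
E[X²] = 978/19
Var(X) = E[X²] - (E[X])² = 978/19 - 15376/361 = 3206/361

Var(X) = 3206/361 ≈ 8.8809


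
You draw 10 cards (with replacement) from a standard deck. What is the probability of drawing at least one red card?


P(not a red card) = 26/52 = 1/2
P(none in 10 draws) = (1/2)^10 = 1/1024
P(≥1 red card) = 1 - 1/1024 = 1023/1024

P = 1023/1024 ≈ 99.90%


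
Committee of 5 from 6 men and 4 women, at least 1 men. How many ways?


Count by #men:
  1M,4W: C(6,1)×C(4,4)=6
  2M,3W: C(6,2)×C(4,3)=60
  3M,2W: C(6,3)×C(4,2)=120
  4M,1W: C(6,4)×C(4,1)=60
  5M,0W: C(6,5)×C(4,0)=6
Total = 252

252


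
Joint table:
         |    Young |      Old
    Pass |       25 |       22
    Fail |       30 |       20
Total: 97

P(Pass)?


P(Pass) = (25+22)/97 = 47/97

P(Pass) = 47/97 ≈ 48.45%


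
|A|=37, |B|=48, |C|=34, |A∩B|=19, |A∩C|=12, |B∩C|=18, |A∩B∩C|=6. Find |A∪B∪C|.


|A∪B∪C| = 37+48+34-19-12-18+6 = 76

|A∪B∪C| = 76


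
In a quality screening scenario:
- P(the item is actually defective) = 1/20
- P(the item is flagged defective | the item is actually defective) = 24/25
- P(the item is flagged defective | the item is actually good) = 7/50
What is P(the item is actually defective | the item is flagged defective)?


Using Bayes' theorem:
P(A|B) = P(B|A)·P(A) / P(B)

P(the item is flagged defective) = 24/25 × 1/20 + 7/50 × 19/20
= 6/125 + 133/1000 = 181/1000

P(the item is actually defective|the item is flagged defective) = (6/125) / (181/1000) = 48/181

P(the item is actually defective|the item is flagged defective) = 48/181 ≈ 26.52%


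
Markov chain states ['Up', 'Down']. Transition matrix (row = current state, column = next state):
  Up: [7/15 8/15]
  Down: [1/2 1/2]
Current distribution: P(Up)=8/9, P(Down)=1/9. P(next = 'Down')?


P(next=Down) = Σᵢ P(now=i)×P(i→Down)
= 8/9×8/15 + 1/9×1/2
= 64/135 + 1/18 = 143/270

P = 143/270 ≈ 0.5296


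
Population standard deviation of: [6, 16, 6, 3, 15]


Mean = 46/5
  (6-46/5)²=256/25
  (16-46/5)²=1156/25
  (6-46/5)²=256/25
  (3-46/5)²=961/25
  (15-46/5)²=841/25
Σ(x-μ)² = 694/5
σ² = (694/5)/5 = 694/25

σ = √(694/25) ≈ 5.2688


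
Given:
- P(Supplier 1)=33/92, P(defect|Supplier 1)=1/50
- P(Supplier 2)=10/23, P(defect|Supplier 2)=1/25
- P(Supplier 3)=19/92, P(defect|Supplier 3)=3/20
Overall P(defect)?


P(B) = Σ P(B|Aᵢ)×P(Aᵢ)
  1/50×33/92 = 33/4600
  1/25×10/23 = 2/115
  3/20×19/92 = 57/1840
Sum = 511/9200

P(defect) = 511/9200 ≈ 5.55%


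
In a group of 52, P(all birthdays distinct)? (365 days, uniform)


P(all different) = Π(365-i)/365 for i=0..51
= (365/365)×(364/365)×...×(314/365)
= 0.021995

P ≈ 0.0220 ≈ 2.20%


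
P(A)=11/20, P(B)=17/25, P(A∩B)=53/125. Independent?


P(A)×P(B) = 187/500
P(A∩B) = 53/125
Not equal → NOT independent

No, not independent


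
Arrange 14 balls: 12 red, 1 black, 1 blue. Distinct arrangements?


14!/(12!×1!×1!) = 182

182


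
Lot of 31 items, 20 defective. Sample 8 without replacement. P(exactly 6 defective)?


Hypergeometric: C(20,6)×C(11,2)/C(31,8)
= 38760×55/7888725 = 28424/105183

P(X=6) = 28424/105183 ≈ 27.02%


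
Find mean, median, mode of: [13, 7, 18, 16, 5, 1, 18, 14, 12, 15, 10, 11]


Sorted: [1, 5, 7, 10, 11, 12, 13, 14, 15, 16, 18, 18]
Mean = 140/12 = 35/3
Median = 25/2
Freq: {13: 1, 7: 1, 18: 2, 16: 1, 5: 1, 1: 1, 14: 1, 12: 1, 15: 1, 10: 1, 11: 1}
Mode: [18]

Mean=35/3, Median=25/2, Mode=18


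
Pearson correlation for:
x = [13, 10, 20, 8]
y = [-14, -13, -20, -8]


n=4, Σx=51, Σy=-55, Σxy=-776, Σx²=733, Σy²=829
r = (4×(-776) - 51×(-55))/√((4×733 - 51²)(4×829 - (-55)²))
= -299/√(331×291) = -299/√96321 ≈ -299/310.3562 ≈ -0.9634

r ≈ -0.9634


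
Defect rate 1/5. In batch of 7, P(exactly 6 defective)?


Binomial: P(X=6) = C(7,6)×p^6×(1-p)^1
= 7 × 1/15625 × 4/5 = 28/78125

P(X=6) = 28/78125 ≈ 0.04%


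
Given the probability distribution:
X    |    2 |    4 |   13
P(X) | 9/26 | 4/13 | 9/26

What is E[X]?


E[X] = Σ x·P(X=x)
= (2)×(9/26) + (4)×(4/13) + (13)×(9/26)
= 167/26

E[X] = 167/26


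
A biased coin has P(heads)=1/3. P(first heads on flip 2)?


Geometric: P(X=2) = (1-p)^(k-1)×p = (2/3)^1×1/3 = 2/9

P(X=2) = 2/9 ≈ 22.22%


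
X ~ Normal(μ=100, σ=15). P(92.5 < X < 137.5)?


z₁=(92.5-100)/15=-0.5, z₂=(137.5-100)/15=2.5
P = Φ(2.5) - Φ(-0.5) = 0.993790 - 0.308538 = 0.685252 ≈ 0.6853

P(92.5 < X < 137.5) ≈ 0.6853


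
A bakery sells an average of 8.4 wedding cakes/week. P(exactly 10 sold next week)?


Poisson(λ=8.4): P(X=10) = e^(-λ)×λ^k/k!
= e^(-8.4) × 8.4^10 / 10!
≈ 0.0002248673242 × 1749012287.66 / 3628800 ≈ 0.108382

P(X=10) ≈ 0.108382 ≈ 10.84%


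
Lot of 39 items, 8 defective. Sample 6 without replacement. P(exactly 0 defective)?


Hypergeometric: C(8,0)×C(31,6)/C(39,6)
= 1×736281/3262623 = 2697/11951

P(X=0) = 2697/11951 ≈ 22.57%


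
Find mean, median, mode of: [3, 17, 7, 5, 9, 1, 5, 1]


Sorted: [1, 1, 3, 5, 5, 7, 9, 17]
Mean = 48/8 = 6
Median = 5
Freq: {3: 1, 17: 1, 7: 1, 5: 2, 9: 1, 1: 2}
Mode: [1, 5]

Mean=6, Median=5, Mode=[1, 5]


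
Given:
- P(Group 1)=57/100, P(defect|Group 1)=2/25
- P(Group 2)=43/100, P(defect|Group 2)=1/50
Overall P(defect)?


P(B) = Σ P(B|Aᵢ)×P(Aᵢ)
  2/25×57/100 = 57/1250
  1/50×43/100 = 43/5000
Sum = 271/5000

P(defect) = 271/5000 ≈ 5.42%


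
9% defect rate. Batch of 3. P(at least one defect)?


P(all good) = (91/100)^3 = 753571/1000000
P(≥1 defect) = 246429/1000000

P = 246429/1000000 ≈ 24.64%


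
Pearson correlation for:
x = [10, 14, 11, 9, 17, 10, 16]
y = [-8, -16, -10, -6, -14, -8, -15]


n=7, Σx=87, Σy=-77, Σxy=-1026, Σx²=1143, Σy²=941
r = (7×(-1026) - 87×(-77))/√((7×1143 - 87²)(7×941 - (-77)²))
= -483/√(432×658) = -483/√284256 ≈ -483/533.1566 ≈ -0.9059

r ≈ -0.9059


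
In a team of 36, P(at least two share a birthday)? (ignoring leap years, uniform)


P(all different) = Π(365-i)/365 for i=0..35
= 0.167818
P(match) = 1 - 0.167818 = 0.832182

P ≈ 0.8322 ≈ 83.22%


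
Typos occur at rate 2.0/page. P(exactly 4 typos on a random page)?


Poisson(λ=2.0): P(X=4) = e^(-λ)×λ^k/k!
= e^(-2.0) × 2.0^4 / 4!
≈ 0.1353352832 × 16 / 24 ≈ 0.090224

P(X=4) ≈ 0.090224 ≈ 9.02%


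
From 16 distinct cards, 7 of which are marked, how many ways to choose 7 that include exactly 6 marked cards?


Choose 6 of the 7 marked cards and 1 of the other 9 cards:
C(7,6)×C(9,1) = 7×9 = 63

63


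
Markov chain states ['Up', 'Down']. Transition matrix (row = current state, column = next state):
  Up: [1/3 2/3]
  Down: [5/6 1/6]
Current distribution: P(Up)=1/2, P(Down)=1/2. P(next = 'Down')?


P(next=Down) = Σᵢ P(now=i)×P(i→Down)
= 1/2×2/3 + 1/2×1/6
= 1/3 + 1/12 = 5/12

P = 5/12 ≈ 0.4167


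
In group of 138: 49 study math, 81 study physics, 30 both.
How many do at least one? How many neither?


|A∪B| = 49+81-30 = 100
Neither = 138-100 = 38

At least one: 100; Neither: 38


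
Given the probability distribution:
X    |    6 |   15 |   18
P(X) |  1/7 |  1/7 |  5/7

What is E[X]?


E[X] = Σ x·P(X=x)
= (6)×(1/7) + (15)×(1/7) + (18)×(5/7)
= 111/7

E[X] = 111/7


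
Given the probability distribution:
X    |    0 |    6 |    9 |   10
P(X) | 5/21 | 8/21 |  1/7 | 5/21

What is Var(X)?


E[X] = 125/21
E[X²] = 1031/21
Var(X) = E[X²] - (E[X])² = 1031/21 - 15625/441 = 6026/441

Var(X) = 6026/441 ≈ 13.6644


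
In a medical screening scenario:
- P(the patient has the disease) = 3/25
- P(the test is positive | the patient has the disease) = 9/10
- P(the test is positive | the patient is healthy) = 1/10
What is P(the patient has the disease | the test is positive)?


Using Bayes' theorem:
P(A|B) = P(B|A)·P(A) / P(B)

P(the test is positive) = 9/10 × 3/25 + 1/10 × 22/25
= 27/250 + 11/125 = 49/250

P(the patient has the disease|the test is positive) = (27/250) / (49/250) = 27/49

P(the patient has the disease|the test is positive) = 27/49 ≈ 55.10%


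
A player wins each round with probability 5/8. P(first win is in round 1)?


Geometric: P(X=1) = (1-p)^(k-1)×p = (3/8)^0×5/8 = 5/8

P(X=1) = 5/8 ≈ 62.50%


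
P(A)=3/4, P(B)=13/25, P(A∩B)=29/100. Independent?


P(A)×P(B) = 39/100
P(A∩B) = 29/100
Not equal → NOT independent

No, not independent


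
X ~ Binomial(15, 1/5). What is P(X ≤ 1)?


P(X ≤ 1) = Σ P(X=i) for i=0..1
P(X=0) = 1073741824/30517578125
P(X=1) = 805306368/6103515625
Sum = 5100273664/30517578125

P(X ≤ 1) = 5100273664/30517578125 ≈ 16.71%


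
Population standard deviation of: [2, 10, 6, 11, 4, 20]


Mean = 53/6
  (2-53/6)²=1681/36
  (10-53/6)²=49/36
  (6-53/6)²=289/36
  (11-53/6)²=169/36
  (4-53/6)²=841/36
  (20-53/6)²=4489/36
Σ(x-μ)² = 1253/6
σ² = (1253/6)/6 = 1253/36

σ = √(1253/36) ≈ 5.8996


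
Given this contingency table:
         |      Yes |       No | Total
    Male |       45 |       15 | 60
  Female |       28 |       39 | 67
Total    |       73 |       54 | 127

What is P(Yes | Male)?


P(Yes | Male) = 45/(45+15) = 45/60 = 3/4

P(Yes|Male) = 3/4 ≈ 75.00%


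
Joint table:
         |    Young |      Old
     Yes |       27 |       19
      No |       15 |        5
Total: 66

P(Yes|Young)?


P(Yes|Young) = 27/(27+15) = 27/42 = 9/14

P = 9/14 ≈ 64.29%


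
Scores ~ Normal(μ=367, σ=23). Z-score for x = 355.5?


z = (x - μ)/σ = (355.5 - 367)/23 = -0.5

z = -0.5


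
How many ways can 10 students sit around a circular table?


Circular arrangements of 10 distinct objects: fix one position to break rotational symmetry.
(n-1)! = 9! = 362880

362880


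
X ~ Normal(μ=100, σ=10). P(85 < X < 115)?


z₁=(85-100)/10=-1.5, z₂=(115-100)/10=1.5
P = Φ(1.5) - Φ(-1.5) = 0.933193 - 0.066807 = 0.866386 ≈ 0.8664

P(85 < X < 115) ≈ 0.8664


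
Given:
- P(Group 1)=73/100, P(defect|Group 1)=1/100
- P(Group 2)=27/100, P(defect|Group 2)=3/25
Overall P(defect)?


P(B) = Σ P(B|Aᵢ)×P(Aᵢ)
  1/100×73/100 = 73/10000
  3/25×27/100 = 81/2500
Sum = 397/10000

P(defect) = 397/10000 ≈ 3.97%


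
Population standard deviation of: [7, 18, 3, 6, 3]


Mean = 37/5
  (7-37/5)²=4/25
  (18-37/5)²=2809/25
  (3-37/5)²=484/25
  (6-37/5)²=49/25
  (3-37/5)²=484/25
Σ(x-μ)² = 766/5
σ² = (766/5)/5 = 766/25

σ = √(766/25) ≈ 5.5353


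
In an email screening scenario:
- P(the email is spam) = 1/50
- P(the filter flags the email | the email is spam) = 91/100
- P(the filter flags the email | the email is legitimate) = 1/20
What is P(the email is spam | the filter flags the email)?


Using Bayes' theorem:
P(A|B) = P(B|A)·P(A) / P(B)

P(the filter flags the email) = 91/100 × 1/50 + 1/20 × 49/50
= 91/5000 + 49/1000 = 42/625

P(the email is spam|the filter flags the email) = (91/5000) / (42/625) = 13/48

P(the email is spam|the filter flags the email) = 13/48 ≈ 27.08%


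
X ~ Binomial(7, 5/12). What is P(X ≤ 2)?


P(X ≤ 2) = Σ P(X=i) for i=0..2
P(X=0) = 823543/35831808
P(X=1) = 4117715/35831808
P(X=2) = 2941225/11943936
Sum = 1529437/3981312

P(X ≤ 2) = 1529437/3981312 ≈ 38.42%


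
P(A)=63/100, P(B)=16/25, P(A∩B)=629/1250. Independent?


P(A)×P(B) = 252/625
P(A∩B) = 629/1250
Not equal → NOT independent

No, not independent


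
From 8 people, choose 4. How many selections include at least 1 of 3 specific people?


Complement: C(8,4) - C(5,4) = 70 - 5 = 65

65


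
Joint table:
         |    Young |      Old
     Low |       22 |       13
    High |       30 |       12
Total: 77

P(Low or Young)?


P(Low∨Young) = P(Low) + P(Young) - P(Low∧Young)
= (35 + 52 - 22)/77 = 65/77

P = 65/77 ≈ 84.42%


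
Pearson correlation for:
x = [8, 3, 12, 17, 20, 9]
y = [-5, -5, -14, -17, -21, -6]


n=6, Σx=69, Σy=-68, Σxy=-986, Σx²=987, Σy²=1012
r = (6×(-986) - 69×(-68))/√((6×987 - 69²)(6×1012 - (-68)²))
= -1224/√(1161×1448) = -1224/√1681128 ≈ -1224/1296.5832 ≈ -0.9440

r ≈ -0.9440


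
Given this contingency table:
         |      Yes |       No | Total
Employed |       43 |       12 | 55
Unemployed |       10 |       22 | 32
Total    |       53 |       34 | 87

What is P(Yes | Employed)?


P(Yes | Employed) = 43/(43+12) = 43/55

P(Yes|Employed) = 43/55 ≈ 78.18%


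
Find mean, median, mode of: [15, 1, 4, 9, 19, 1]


Sorted: [1, 1, 4, 9, 15, 19]
Mean = 49/6
Median = 13/2
Freq: {15: 1, 1: 2, 4: 1, 9: 1, 19: 1}
Mode: [1]

Mean=49/6, Median=13/2, Mode=1


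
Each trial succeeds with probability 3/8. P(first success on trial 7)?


Geometric: P(X=7) = (1-p)^(k-1)×p = (5/8)^6×3/8 = 46875/2097152

P(X=7) = 46875/2097152 ≈ 2.24%


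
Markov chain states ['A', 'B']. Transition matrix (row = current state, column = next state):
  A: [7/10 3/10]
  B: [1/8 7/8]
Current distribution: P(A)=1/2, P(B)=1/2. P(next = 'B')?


P(next=B) = Σᵢ P(now=i)×P(i→B)
= 1/2×3/10 + 1/2×7/8
= 3/20 + 7/16 = 47/80

P = 47/80 ≈ 0.5875


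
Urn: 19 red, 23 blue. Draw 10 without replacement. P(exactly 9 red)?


Hypergeometric: C(19,9)×C(23,1)/C(42,10)
= 92378×23/1471442973 = 46/31857

P(X=9) = 46/31857 ≈ 0.14%


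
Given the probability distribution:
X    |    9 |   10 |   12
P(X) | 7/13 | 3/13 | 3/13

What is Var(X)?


E[X] = 129/13
E[X²] = 1299/13
Var(X) = E[X²] - (E[X])² = 1299/13 - 16641/169 = 246/169

Var(X) = 246/169 ≈ 1.4556


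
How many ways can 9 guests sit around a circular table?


Circular arrangements of 9 distinct objects: fix one position to break rotational symmetry.
(n-1)! = 8! = 40320

40320


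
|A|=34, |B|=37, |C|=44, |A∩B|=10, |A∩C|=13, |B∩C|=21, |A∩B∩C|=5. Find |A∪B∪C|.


|A∪B∪C| = 34+37+44-10-13-21+5 = 76

|A∪B∪C| = 76


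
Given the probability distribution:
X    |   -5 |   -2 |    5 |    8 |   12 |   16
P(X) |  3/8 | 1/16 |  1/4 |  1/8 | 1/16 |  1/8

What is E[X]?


E[X] = Σ x·P(X=x)
= (-5)×(3/8) + (-2)×(1/16) + (5)×(1/4) + (8)×(1/8) + (12)×(1/16) + (16)×(1/8)
= 3

E[X] = 3


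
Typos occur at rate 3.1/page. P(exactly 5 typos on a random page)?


Poisson(λ=3.1): P(X=5) = e^(-λ)×λ^k/k!
= e^(-3.1) × 3.1^5 / 5!
≈ 0.04504920239 × 286.29151 / 120 ≈ 0.107477

P(X=5) ≈ 0.107477 ≈ 10.75%


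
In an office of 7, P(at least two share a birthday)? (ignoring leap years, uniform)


P(all different) = Π(365-i)/365 for i=0..6
= 0.943764
P(match) = 1 - 0.943764 = 0.056236

P ≈ 0.0562 ≈ 5.62%


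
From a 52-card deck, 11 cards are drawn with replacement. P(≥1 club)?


P(not a club) = 39/52 = 3/4
P(none in 11 draws) = (3/4)^11 = 177147/4194304
P(≥1 club) = 1 - 177147/4194304 = 4017157/4194304

P = 4017157/4194304 ≈ 95.78%


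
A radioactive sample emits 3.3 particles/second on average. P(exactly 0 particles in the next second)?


Poisson(λ=3.3): P(X=0) = e^(-λ)×λ^k/k!
= e^(-3.3) × 3.3^0 / 0!
≈ 0.0368831674 × 1 / 1 ≈ 0.036883

P(X=0) ≈ 0.036883 ≈ 3.69%


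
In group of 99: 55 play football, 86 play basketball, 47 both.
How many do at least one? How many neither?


|A∪B| = 55+86-47 = 94
Neither = 99-94 = 5

At least one: 94; Neither: 5


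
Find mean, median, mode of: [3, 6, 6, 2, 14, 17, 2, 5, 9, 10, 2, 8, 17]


Sorted: [2, 2, 2, 3, 5, 6, 6, 8, 9, 10, 14, 17, 17]
Mean = 101/13
Median = 6
Freq: {3: 1, 6: 2, 2: 3, 14: 1, 17: 2, 5: 1, 9: 1, 10: 1, 8: 1}
Mode: [2]

Mean=101/13, Median=6, Mode=2


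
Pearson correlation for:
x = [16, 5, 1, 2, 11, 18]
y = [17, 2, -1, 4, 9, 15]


n=6, Σx=53, Σy=46, Σxy=658, Σx²=731, Σy²=616
r = (6×658 - 53×46)/√((6×731 - 53²)(6×616 - 46²))
= 1510/√(1577×1580) = 1510/√2491660 ≈ 1510/1578.4993 ≈ 0.9566

r ≈ 0.9566


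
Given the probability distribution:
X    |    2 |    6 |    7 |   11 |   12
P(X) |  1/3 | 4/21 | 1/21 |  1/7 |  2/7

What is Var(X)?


E[X] = 50/7
E[X²] = 1448/21
Var(X) = E[X²] - (E[X])² = 1448/21 - 2500/49 = 2636/147

Var(X) = 2636/147 ≈ 17.9320


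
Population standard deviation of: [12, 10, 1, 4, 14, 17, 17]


Mean = 75/7
  (12-75/7)²=81/49
  (10-75/7)²=25/49
  (1-75/7)²=4624/49
  (4-75/7)²=2209/49
  (14-75/7)²=529/49
  (17-75/7)²=1936/49
  (17-75/7)²=1936/49
Σ(x-μ)² = 1620/7
σ² = (1620/7)/7 = 1620/49

σ = √(1620/49) ≈ 5.7499


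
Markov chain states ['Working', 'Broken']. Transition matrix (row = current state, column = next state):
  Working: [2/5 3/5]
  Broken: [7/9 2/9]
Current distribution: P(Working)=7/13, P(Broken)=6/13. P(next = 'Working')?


P(next=Working) = Σᵢ P(now=i)×P(i→Working)
= 7/13×2/5 + 6/13×7/9
= 14/65 + 14/39 = 112/195

P = 112/195 ≈ 0.5744


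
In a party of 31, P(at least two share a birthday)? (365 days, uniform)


P(all different) = Π(365-i)/365 for i=0..30
= 0.269545
P(match) = 1 - 0.269545 = 0.730455

P ≈ 0.7305 ≈ 73.05%


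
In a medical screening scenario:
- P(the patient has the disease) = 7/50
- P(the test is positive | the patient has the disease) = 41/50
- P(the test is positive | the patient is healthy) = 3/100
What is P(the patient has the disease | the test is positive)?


Using Bayes' theorem:
P(A|B) = P(B|A)·P(A) / P(B)

P(the test is positive) = 41/50 × 7/50 + 3/100 × 43/50
= 287/2500 + 129/5000 = 703/5000

P(the patient has the disease|the test is positive) = (287/2500) / (703/5000) = 574/703

P(the patient has the disease|the test is positive) = 574/703 ≈ 81.65%


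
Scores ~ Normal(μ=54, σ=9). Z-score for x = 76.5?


z = (x - μ)/σ = (76.5 - 54)/9 = 2.5

z = 2.5


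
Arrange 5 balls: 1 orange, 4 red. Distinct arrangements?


5!/(1!×4!) = 5

5


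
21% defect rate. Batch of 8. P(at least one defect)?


P(all good) = (79/100)^8 = 1517108809906561/10000000000000000
P(≥1 defect) = 8482891190093439/10000000000000000

P = 8482891190093439/10000000000000000 ≈ 84.83%


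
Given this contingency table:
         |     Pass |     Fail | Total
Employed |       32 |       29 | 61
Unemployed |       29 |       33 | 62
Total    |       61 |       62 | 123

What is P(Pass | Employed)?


P(Pass | Employed) = 32/(32+29) = 32/61

P(Pass|Employed) = 32/61 ≈ 52.46%


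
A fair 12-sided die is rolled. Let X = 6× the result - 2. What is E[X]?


E[die] = (1+12)/2 = 13/2
E[X] = 6×13/2 - 2 = 37

E[X] = 37


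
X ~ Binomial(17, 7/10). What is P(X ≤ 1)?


P(X ≤ 1) = Σ P(X=i) for i=0..1
P(X=0) = 129140163/100000000000000000
P(X=1) = 5122559799/100000000000000000
Sum = 2625849981/50000000000000000

P(X ≤ 1) = 2625849981/50000000000000000 ≈ 0.00%


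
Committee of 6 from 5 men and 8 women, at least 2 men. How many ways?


Count by #men:
  2M,4W: C(5,2)×C(8,4)=700
  3M,3W: C(5,3)×C(8,3)=560
  4M,2W: C(5,4)×C(8,2)=140
  5M,1W: C(5,5)×C(8,1)=8
Total = 1408

1408


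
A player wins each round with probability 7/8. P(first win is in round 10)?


Geometric: P(X=10) = (1-p)^(k-1)×p = (1/8)^9×7/8 = 7/1073741824

P(X=10) = 7/1073741824 ≈ 0.00%


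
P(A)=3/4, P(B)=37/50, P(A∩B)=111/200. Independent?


P(A)×P(B) = 111/200
P(A∩B) = 111/200
Equal ✓ → Independent

Yes, independent


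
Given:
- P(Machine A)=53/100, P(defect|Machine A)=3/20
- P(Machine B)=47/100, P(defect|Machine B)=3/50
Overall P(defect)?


P(B) = Σ P(B|Aᵢ)×P(Aᵢ)
  3/20×53/100 = 159/2000
  3/50×47/100 = 141/5000
Sum = 1077/10000

P(defect) = 1077/10000 ≈ 10.77%


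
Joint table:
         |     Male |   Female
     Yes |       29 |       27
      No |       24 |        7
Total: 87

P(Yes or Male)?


P(Yes∨Male) = P(Yes) + P(Male) - P(Yes∧Male)
= (56 + 53 - 29)/87 = 80/87

P = 80/87 ≈ 91.95%


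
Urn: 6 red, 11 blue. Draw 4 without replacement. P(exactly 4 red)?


Hypergeometric: C(6,4)×C(11,0)/C(17,4)
= 15×1/2380 = 3/476

P(X=4) = 3/476 ≈ 0.63%


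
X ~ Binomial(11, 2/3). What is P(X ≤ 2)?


P(X ≤ 2) = Σ P(X=i) for i=0..2
P(X=0) = 1/177147
P(X=1) = 22/177147
P(X=2) = 220/177147
Sum = 1/729

P(X ≤ 2) = 1/729 ≈ 0.14%


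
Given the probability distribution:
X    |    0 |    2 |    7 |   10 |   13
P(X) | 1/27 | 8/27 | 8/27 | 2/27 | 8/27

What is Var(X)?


E[X] = 196/27
E[X²] = 1976/27
Var(X) = E[X²] - (E[X])² = 1976/27 - 38416/729 = 14936/729

Var(X) = 14936/729 ≈ 20.4883


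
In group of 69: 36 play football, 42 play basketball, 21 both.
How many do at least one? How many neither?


|A∪B| = 36+42-21 = 57
Neither = 69-57 = 12

At least one: 57; Neither: 12


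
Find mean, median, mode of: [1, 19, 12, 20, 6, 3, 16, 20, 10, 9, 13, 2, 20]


Sorted: [1, 2, 3, 6, 9, 10, 12, 13, 16, 19, 20, 20, 20]
Mean = 151/13
Median = 12
Freq: {1: 1, 19: 1, 12: 1, 20: 3, 6: 1, 3: 1, 16: 1, 10: 1, 9: 1, 13: 1, 2: 1}
Mode: [20]

Mean=151/13, Median=12, Mode=20


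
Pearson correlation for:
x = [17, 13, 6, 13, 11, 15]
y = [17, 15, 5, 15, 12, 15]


n=6, Σx=75, Σy=79, Σxy=1066, Σx²=1009, Σy²=1133
r = (6×1066 - 75×79)/√((6×1009 - 75²)(6×1133 - 79²))
= 471/√(429×557) = 471/√238953 ≈ 471/488.8282 ≈ 0.9635

r ≈ 0.9635


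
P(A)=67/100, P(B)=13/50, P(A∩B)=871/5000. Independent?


P(A)×P(B) = 871/5000
P(A∩B) = 871/5000
Equal ✓ → Independent

Yes, independent


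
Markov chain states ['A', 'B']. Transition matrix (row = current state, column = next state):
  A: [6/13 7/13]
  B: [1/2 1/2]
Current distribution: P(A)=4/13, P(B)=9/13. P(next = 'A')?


P(next=A) = Σᵢ P(now=i)×P(i→A)
= 4/13×6/13 + 9/13×1/2
= 24/169 + 9/26 = 165/338

P = 165/338 ≈ 0.4882


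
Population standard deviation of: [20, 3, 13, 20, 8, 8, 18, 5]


Mean = 95/8
  (20-95/8)²=4225/64
  (3-95/8)²=5041/64
  (13-95/8)²=81/64
  (20-95/8)²=4225/64
  (8-95/8)²=961/64
  (8-95/8)²=961/64
  (18-95/8)²=2401/64
  (5-95/8)²=3025/64
Σ(x-μ)² = 2615/8
σ² = (2615/8)/8 = 2615/64

σ = √(2615/64) ≈ 6.3921


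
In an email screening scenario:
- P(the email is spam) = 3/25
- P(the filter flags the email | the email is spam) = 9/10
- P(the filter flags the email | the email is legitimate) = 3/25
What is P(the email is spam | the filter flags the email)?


Using Bayes' theorem:
P(A|B) = P(B|A)·P(A) / P(B)

P(the filter flags the email) = 9/10 × 3/25 + 3/25 × 22/25
= 27/250 + 66/625 = 267/1250

P(the email is spam|the filter flags the email) = (27/250) / (267/1250) = 45/89

P(the email is spam|the filter flags the email) = 45/89 ≈ 50.56%


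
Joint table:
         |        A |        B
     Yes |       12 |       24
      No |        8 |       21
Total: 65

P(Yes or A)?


P(Yes∨A) = P(Yes) + P(A) - P(Yes∧A)
= (36 + 20 - 12)/65 = 44/65

P = 44/65 ≈ 67.69%


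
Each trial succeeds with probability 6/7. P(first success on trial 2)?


Geometric: P(X=2) = (1-p)^(k-1)×p = (1/7)^1×6/7 = 6/49

P(X=2) = 6/49 ≈ 12.24%


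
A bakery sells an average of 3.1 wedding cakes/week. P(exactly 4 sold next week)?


Poisson(λ=3.1): P(X=4) = e^(-λ)×λ^k/k!
= e^(-3.1) × 3.1^4 / 4!
≈ 0.04504920239 × 92.3521 / 24 ≈ 0.173350

P(X=4) ≈ 0.173350 ≈ 17.33%


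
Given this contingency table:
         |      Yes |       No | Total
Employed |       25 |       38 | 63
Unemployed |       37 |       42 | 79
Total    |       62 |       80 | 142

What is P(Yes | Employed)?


P(Yes | Employed) = 25/(25+38) = 25/63

P(Yes|Employed) = 25/63 ≈ 39.68%


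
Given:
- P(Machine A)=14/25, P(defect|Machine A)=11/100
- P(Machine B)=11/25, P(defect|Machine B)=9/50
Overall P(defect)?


P(B) = Σ P(B|Aᵢ)×P(Aᵢ)
  11/100×14/25 = 77/1250
  9/50×11/25 = 99/1250
Sum = 88/625

P(defect) = 88/625 ≈ 14.08%


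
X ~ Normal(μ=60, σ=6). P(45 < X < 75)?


z₁=(45-60)/6=-2.5, z₂=(75-60)/6=2.5
P = Φ(2.5) - Φ(-2.5) = 0.993790 - 0.006210 = 0.987580 ≈ 0.9876

P(45 < X < 75) ≈ 0.9876


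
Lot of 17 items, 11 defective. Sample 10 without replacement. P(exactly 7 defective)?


Hypergeometric: C(11,7)×C(6,3)/C(17,10)
= 330×20/19448 = 75/221

P(X=7) = 75/221 ≈ 33.94%


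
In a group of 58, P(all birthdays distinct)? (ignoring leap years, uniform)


P(all different) = Π(365-i)/365 for i=0..57
= (365/365)×(364/365)×...×(308/365)
= 0.008335

P ≈ 0.0083 ≈ 0.83%


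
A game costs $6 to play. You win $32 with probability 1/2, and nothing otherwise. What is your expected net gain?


E[gain] = (32-6)×1/2 + (-6)×1/2
= 13 - 3 = 10

Expected net gain = $10 ≈ $10.00


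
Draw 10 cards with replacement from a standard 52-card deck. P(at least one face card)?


P(not a face card) = 40/52 = 10/13
P(none in 10 draws) = (10/13)^10 = 10000000000/137858491849
P(≥1 face card) = 1 - 10000000000/137858491849 = 127858491849/137858491849

P = 127858491849/137858491849 ≈ 92.75%


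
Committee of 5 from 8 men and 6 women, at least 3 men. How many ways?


Count by #men:
  3M,2W: C(8,3)×C(6,2)=840
  4M,1W: C(8,4)×C(6,1)=420
  5M,0W: C(8,5)×C(6,0)=56
Total = 1316

1316


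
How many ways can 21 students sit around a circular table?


Circular arrangements of 21 distinct objects: fix one position to break rotational symmetry.
(n-1)! = 20! = 2432902008176640000

2432902008176640000


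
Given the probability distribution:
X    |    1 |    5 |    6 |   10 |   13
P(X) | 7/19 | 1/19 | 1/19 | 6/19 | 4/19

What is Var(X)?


E[X] = 130/19
E[X²] = 1344/19
Var(X) = E[X²] - (E[X])² = 1344/19 - 16900/361 = 8636/361

Var(X) = 8636/361 ≈ 23.9224


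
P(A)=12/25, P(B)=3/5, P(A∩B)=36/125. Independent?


P(A)×P(B) = 36/125
P(A∩B) = 36/125
Equal ✓ → Independent

Yes, independent


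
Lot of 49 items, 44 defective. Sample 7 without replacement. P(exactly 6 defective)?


Hypergeometric: C(44,6)×C(5,1)/C(49,7)
= 7059052×5/85900584 = 2665/6486

P(X=6) = 2665/6486 ≈ 41.09%


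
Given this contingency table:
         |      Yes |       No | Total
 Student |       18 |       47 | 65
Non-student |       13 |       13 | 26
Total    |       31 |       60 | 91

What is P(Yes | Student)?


P(Yes | Student) = 18/(18+47) = 18/65

P(Yes|Student) = 18/65 ≈ 27.69%


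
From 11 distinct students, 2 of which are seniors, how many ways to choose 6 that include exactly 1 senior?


Choose 1 of the 2 seniors and 5 of the other 9 students:
C(2,1)×C(9,5) = 2×126 = 252

252


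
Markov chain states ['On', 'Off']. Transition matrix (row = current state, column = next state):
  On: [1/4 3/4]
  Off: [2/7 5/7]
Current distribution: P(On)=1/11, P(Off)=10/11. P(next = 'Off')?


P(next=Off) = Σᵢ P(now=i)×P(i→Off)
= 1/11×3/4 + 10/11×5/7
= 3/44 + 50/77 = 221/308

P = 221/308 ≈ 0.7175


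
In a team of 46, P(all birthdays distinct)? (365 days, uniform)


P(all different) = Π(365-i)/365 for i=0..45
= (365/365)×(364/365)×...×(320/365)
= 0.051747

P ≈ 0.0517 ≈ 5.17%


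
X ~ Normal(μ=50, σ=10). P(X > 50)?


z = (50-50)/10 = 0.0
P(X > 50) = 1 - P(Z ≤ 0.0) = 1 - 0.5000 = 0.5000

P(X > 50) ≈ 0.5000


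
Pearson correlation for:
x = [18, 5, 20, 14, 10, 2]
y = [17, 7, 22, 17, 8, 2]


n=6, Σx=69, Σy=73, Σxy=1103, Σx²=1049, Σy²=1179
r = (6×1103 - 69×73)/√((6×1049 - 69²)(6×1179 - 73²))
= 1581/√(1533×1745) = 1581/√2675085 ≈ 1581/1635.5687 ≈ 0.9666

r ≈ 0.9666


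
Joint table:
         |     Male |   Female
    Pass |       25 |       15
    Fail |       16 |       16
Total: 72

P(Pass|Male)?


P(Pass|Male) = 25/(25+16) = 25/41

P = 25/41 ≈ 60.98%


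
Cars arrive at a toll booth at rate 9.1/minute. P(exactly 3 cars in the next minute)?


Poisson(λ=9.1): P(X=3) = e^(-λ)×λ^k/k!
= e^(-9.1) × 9.1^3 / 3!
≈ 0.0001116658085 × 753.571 / 6 ≈ 0.014025

P(X=3) ≈ 0.014025 ≈ 1.40%


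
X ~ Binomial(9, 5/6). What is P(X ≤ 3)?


P(X ≤ 3) = Σ P(X=i) for i=0..3
P(X=0) = 1/10077696
P(X=1) = 5/1119744
P(X=2) = 25/279936
P(X=3) = 875/839808
Sum = 5723/5038848

P(X ≤ 3) = 5723/5038848 ≈ 0.11%


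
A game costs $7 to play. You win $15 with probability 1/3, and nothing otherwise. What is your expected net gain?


E[gain] = (15-7)×1/3 + (-7)×2/3
= 8/3 - 14/3 = -2

Expected net gain = $-2 ≈ $-2.00


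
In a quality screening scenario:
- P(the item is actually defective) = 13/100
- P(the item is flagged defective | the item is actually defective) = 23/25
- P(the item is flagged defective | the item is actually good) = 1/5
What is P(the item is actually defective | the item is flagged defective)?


Using Bayes' theorem:
P(A|B) = P(B|A)·P(A) / P(B)

P(the item is flagged defective) = 23/25 × 13/100 + 1/5 × 87/100
= 299/2500 + 87/500 = 367/1250

P(the item is actually defective|the item is flagged defective) = (299/2500) / (367/1250) = 299/734

P(the item is actually defective|the item is flagged defective) = 299/734 ≈ 40.74%


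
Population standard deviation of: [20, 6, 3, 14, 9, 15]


Mean = 67/6
  (20-67/6)²=2809/36
  (6-67/6)²=961/36
  (3-67/6)²=2401/36
  (14-67/6)²=289/36
  (9-67/6)²=169/36
  (15-67/6)²=529/36
Σ(x-μ)² = 1193/6
σ² = (1193/6)/6 = 1193/36

σ = √(1193/36) ≈ 5.7566


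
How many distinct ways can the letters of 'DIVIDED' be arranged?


Letters: 7, freq: {'D': 3, 'I': 2, 'V': 1, 'E': 1}
7!/(3!×2!×1!×1!) = 5040/12 = 420

420


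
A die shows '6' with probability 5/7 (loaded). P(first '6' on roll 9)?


Geometric: P(X=9) = (1-p)^(k-1)×p = (2/7)^8×5/7 = 1280/40353607

P(X=9) = 1280/40353607 ≈ 0.00%


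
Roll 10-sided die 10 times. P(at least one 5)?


P(no 5)^10 = (9/10)^10 = 3486784401/10000000000
P(≥1) = 1 - 3486784401/10000000000 = 6513215599/10000000000

P = 6513215599/10000000000 ≈ 65.13%


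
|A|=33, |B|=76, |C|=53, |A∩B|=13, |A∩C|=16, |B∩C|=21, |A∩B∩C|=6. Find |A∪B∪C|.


|A∪B∪C| = 33+76+53-13-16-21+6 = 118

|A∪B∪C| = 118


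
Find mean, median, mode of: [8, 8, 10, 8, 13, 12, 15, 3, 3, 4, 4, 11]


Sorted: [3, 3, 4, 4, 8, 8, 8, 10, 11, 12, 13, 15]
Mean = 99/12 = 33/4
Median = 8
Freq: {8: 3, 10: 1, 13: 1, 12: 1, 15: 1, 3: 2, 4: 2, 11: 1}
Mode: [8]

Mean=33/4, Median=8, Mode=8


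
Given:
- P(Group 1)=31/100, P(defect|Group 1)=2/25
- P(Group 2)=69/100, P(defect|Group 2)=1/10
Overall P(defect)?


P(B) = Σ P(B|Aᵢ)×P(Aᵢ)
  2/25×31/100 = 31/1250
  1/10×69/100 = 69/1000
Sum = 469/5000

P(defect) = 469/5000 ≈ 9.38%


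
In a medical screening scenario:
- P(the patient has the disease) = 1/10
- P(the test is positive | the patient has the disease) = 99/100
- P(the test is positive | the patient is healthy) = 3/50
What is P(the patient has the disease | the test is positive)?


Using Bayes' theorem:
P(A|B) = P(B|A)·P(A) / P(B)

P(the test is positive) = 99/100 × 1/10 + 3/50 × 9/10
= 99/1000 + 27/500 = 153/1000

P(the patient has the disease|the test is positive) = (99/1000) / (153/1000) = 11/17

P(the patient has the disease|the test is positive) = 11/17 ≈ 64.71%


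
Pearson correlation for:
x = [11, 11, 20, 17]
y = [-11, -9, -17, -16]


n=4, Σx=59, Σy=-53, Σxy=-832, Σx²=931, Σy²=747
r = (4×(-832) - 59×(-53))/√((4×931 - 59²)(4×747 - (-53)²))
= -201/√(243×179) = -201/√43497 ≈ -201/208.5593 ≈ -0.9638

r ≈ -0.9638


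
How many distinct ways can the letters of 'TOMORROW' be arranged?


Letters: 8, freq: {'T': 1, 'O': 3, 'M': 1, 'R': 2, 'W': 1}
8!/(1!×3!×1!×2!×1!) = 40320/12 = 3360

3360


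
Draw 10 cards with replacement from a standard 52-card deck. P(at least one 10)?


P(not a 10) = 48/52 = 12/13
P(none in 10 draws) = (12/13)^10 = 61917364224/137858491849
P(≥1 10) = 1 - 61917364224/137858491849 = 75941127625/137858491849

P = 75941127625/137858491849 ≈ 55.09%


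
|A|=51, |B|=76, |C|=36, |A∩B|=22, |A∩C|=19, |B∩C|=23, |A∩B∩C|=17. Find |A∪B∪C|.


|A∪B∪C| = 51+76+36-22-19-23+17 = 116

|A∪B∪C| = 116


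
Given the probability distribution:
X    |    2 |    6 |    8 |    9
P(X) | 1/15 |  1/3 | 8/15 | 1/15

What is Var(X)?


E[X] = 7
E[X²] = 259/5
Var(X) = E[X²] - (E[X])² = 259/5 - 49 = 14/5

Var(X) = 14/5 ≈ 2.8000


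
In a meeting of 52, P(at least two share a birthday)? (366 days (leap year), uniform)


P(all different) = Π(366-i)/366 for i=0..51
= 0.022238
P(match) = 1 - 0.022238 = 0.977762

P ≈ 0.9778 ≈ 97.78%


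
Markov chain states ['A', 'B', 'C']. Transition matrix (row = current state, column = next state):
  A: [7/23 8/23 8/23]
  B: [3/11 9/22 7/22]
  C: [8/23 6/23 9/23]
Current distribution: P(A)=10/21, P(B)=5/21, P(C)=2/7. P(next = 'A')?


P(next=A) = Σᵢ P(now=i)×P(i→A)
= 10/21×7/23 + 5/21×3/11 + 2/7×8/23
= 10/69 + 5/77 + 16/161 = 1643/5313

P = 1643/5313 ≈ 0.3092


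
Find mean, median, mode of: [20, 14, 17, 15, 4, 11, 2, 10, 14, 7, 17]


Sorted: [2, 4, 7, 10, 11, 14, 14, 15, 17, 17, 20]
Mean = 131/11
Median = 14
Freq: {20: 1, 14: 2, 17: 2, 15: 1, 4: 1, 11: 1, 2: 1, 10: 1, 7: 1}
Mode: [14, 17]

Mean=131/11, Median=14, Mode=[14, 17]


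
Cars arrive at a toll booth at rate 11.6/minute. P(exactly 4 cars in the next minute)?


Poisson(λ=11.6): P(X=4) = e^(-λ)×λ^k/k!
= e^(-11.6) × 11.6^4 / 4!
≈ 9.166087736e-06 × 18106.3936 / 24 ≈ 0.006915

P(X=4) ≈ 0.006915 ≈ 0.69%


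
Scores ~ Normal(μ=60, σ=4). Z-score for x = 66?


z = (x - μ)/σ = (66 - 60)/4 = 1.5

z = 1.5


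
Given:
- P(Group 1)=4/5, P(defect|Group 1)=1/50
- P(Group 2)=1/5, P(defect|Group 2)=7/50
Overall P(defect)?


P(B) = Σ P(B|Aᵢ)×P(Aᵢ)
  1/50×4/5 = 2/125
  7/50×1/5 = 7/250
Sum = 11/250

P(defect) = 11/250 ≈ 4.40%


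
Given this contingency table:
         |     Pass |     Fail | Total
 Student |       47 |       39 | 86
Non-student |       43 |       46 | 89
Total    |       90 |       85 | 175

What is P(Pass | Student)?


P(Pass | Student) = 47/(47+39) = 47/86

P(Pass|Student) = 47/86 ≈ 54.65%


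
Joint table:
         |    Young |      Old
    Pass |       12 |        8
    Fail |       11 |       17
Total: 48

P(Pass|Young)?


P(Pass|Young) = 12/(12+11) = 12/23

P = 12/23 ≈ 52.17%


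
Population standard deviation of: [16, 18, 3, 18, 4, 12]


Mean = 71/6
  (16-71/6)²=625/36
  (18-71/6)²=1369/36
  (3-71/6)²=2809/36
  (18-71/6)²=1369/36
  (4-71/6)²=2209/36
  (12-71/6)²=1/36
Σ(x-μ)² = 1397/6
σ² = (1397/6)/6 = 1397/36

σ = √(1397/36) ≈ 6.2294


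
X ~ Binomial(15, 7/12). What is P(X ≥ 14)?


P(X ≥ 14) = Σ P(X=i) for i=14..15
P(X=14) = 16955576821225/5135673858195456
P(X=15) = 4747561509943/15407021574586368
Sum = 27807145986809/7703510787293184

P(X ≥ 14) = 27807145986809/7703510787293184 ≈ 0.36%


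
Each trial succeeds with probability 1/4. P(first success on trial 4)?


Geometric: P(X=4) = (1-p)^(k-1)×p = (3/4)^3×1/4 = 27/256

P(X=4) = 27/256 ≈ 10.55%


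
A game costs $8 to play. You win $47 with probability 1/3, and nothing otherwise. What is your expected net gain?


E[gain] = (47-8)×1/3 + (-8)×2/3
= 13 - 16/3 = 23/3

Expected net gain = $23/3 ≈ $7.67


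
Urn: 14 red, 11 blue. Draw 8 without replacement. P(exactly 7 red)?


Hypergeometric: C(14,7)×C(11,1)/C(25,8)
= 3432×11/1081575 = 1144/32775

P(X=7) = 1144/32775 ≈ 3.49%


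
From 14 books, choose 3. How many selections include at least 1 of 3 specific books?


Complement: C(14,3) - C(11,3) = 364 - 165 = 199

199


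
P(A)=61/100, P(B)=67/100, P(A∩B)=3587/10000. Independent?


P(A)×P(B) = 4087/10000
P(A∩B) = 3587/10000
Not equal → NOT independent

No, not independent


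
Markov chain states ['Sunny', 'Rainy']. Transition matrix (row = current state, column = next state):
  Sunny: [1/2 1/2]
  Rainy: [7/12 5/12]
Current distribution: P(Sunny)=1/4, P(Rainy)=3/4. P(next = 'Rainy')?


P(next=Rainy) = Σᵢ P(now=i)×P(i→Rainy)
= 1/4×1/2 + 3/4×5/12
= 1/8 + 5/16 = 7/16

P = 7/16 ≈ 0.4375


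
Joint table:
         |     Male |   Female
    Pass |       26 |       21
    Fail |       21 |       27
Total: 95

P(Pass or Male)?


P(Pass∨Male) = P(Pass) + P(Male) - P(Pass∧Male)
= (47 + 47 - 26)/95 = 68/95

P = 68/95 ≈ 71.58%


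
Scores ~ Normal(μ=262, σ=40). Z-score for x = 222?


z = (x - μ)/σ = (222 - 262)/40 = -1.0

z = -1.0


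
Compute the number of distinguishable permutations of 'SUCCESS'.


Letters: 7, freq: {'S': 3, 'U': 1, 'C': 2, 'E': 1}
7!/(3!×1!×2!×1!) = 5040/12 = 420

420


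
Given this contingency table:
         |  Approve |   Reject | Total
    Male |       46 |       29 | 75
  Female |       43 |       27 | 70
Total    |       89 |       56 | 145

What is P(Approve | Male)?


P(Approve | Male) = 46/(46+29) = 46/75

P(Approve|Male) = 46/75 ≈ 61.33%


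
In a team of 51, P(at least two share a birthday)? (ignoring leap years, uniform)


P(all different) = Π(365-i)/365 for i=0..50
= 0.025568
P(match) = 1 - 0.025568 = 0.974432

P ≈ 0.9744 ≈ 97.44%


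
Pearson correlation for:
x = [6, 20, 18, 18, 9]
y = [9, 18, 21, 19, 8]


n=5, Σx=71, Σy=75, Σxy=1206, Σx²=1165, Σy²=1271
r = (5×1206 - 71×75)/√((5×1165 - 71²)(5×1271 - 75²))
= 705/√(784×730) = 705/√572320 ≈ 705/756.5183 ≈ 0.9319

r ≈ 0.9319


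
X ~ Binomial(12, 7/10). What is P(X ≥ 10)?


P(X ≥ 10) = Σ P(X=i) for i=10..12
P(X=10) = 83895148953/500000000000
P(X=11) = 17795940687/250000000000
P(X=12) = 13841287201/1000000000000
Sum = 50563069571/200000000000

P(X ≥ 10) = 50563069571/200000000000 ≈ 25.28%


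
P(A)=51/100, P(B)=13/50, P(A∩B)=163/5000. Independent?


P(A)×P(B) = 663/5000
P(A∩B) = 163/5000
Not equal → NOT independent

No, not independent


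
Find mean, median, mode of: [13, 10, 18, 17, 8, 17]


Sorted: [8, 10, 13, 17, 17, 18]
Mean = 83/6
Median = 15
Freq: {13: 1, 10: 1, 18: 1, 17: 2, 8: 1}
Mode: [17]

Mean=83/6, Median=15, Mode=17


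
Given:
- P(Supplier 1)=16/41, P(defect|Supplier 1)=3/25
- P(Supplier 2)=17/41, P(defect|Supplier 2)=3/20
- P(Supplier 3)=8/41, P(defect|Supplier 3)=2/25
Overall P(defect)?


P(B) = Σ P(B|Aᵢ)×P(Aᵢ)
  3/25×16/41 = 48/1025
  3/20×17/41 = 51/820
  2/25×8/41 = 16/1025
Sum = 511/4100

P(defect) = 511/4100 ≈ 12.46%


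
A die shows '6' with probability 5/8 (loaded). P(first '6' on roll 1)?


Geometric: P(X=1) = (1-p)^(k-1)×p = (3/8)^0×5/8 = 5/8

P(X=1) = 5/8 ≈ 62.50%


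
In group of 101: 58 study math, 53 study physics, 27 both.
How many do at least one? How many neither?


|A∪B| = 58+53-27 = 84
Neither = 101-84 = 17

At least one: 84; Neither: 17


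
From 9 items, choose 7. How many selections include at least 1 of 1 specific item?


Complement: C(9,7) - C(8,7) = 36 - 8 = 28

28


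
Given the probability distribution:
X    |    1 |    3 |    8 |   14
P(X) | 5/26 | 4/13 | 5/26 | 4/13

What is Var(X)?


E[X] = 181/26
E[X²] = 1965/26
Var(X) = E[X²] - (E[X])² = 1965/26 - 32761/676 = 18329/676

Var(X) = 18329/676 ≈ 27.1139


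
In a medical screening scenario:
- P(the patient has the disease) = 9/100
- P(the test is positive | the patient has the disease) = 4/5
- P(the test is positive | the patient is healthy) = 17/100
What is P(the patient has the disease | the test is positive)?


Using Bayes' theorem:
P(A|B) = P(B|A)·P(A) / P(B)

P(the test is positive) = 4/5 × 9/100 + 17/100 × 91/100
= 9/125 + 1547/10000 = 2267/10000

P(the patient has the disease|the test is positive) = (9/125) / (2267/10000) = 720/2267

P(the patient has the disease|the test is positive) = 720/2267 ≈ 31.76%
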